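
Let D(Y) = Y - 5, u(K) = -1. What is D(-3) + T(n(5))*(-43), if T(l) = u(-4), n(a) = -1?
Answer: 35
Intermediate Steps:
T(l) = -1
D(Y) = -5 + Y
D(-3) + T(n(5))*(-43) = (-5 - 3) - 1*(-43) = -8 + 43 = 35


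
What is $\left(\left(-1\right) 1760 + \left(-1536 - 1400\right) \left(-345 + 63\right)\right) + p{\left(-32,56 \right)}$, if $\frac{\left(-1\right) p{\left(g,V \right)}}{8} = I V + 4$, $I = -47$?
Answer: $847216$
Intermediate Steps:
$p{\left(g,V \right)} = -32 + 376 V$ ($p{\left(g,V \right)} = - 8 \left(- 47 V + 4\right) = - 8 \left(4 - 47 V\right) = -32 + 376 V$)
$\left(\left(-1\right) 1760 + \left(-1536 - 1400\right) \left(-345 + 63\right)\right) + p{\left(-32,56 \right)} = \left(\left(-1\right) 1760 + \left(-1536 - 1400\right) \left(-345 + 63\right)\right) + \left(-32 + 376 \cdot 56\right) = \left(-1760 - -827952\right) + \left(-32 + 21056\right) = \left(-1760 + 827952\right) + 21024 = 826192 + 21024 = 847216$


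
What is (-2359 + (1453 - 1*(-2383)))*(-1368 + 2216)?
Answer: 1252496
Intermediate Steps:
(-2359 + (1453 - 1*(-2383)))*(-1368 + 2216) = (-2359 + (1453 + 2383))*848 = (-2359 + 3836)*848 = 1477*848 = 1252496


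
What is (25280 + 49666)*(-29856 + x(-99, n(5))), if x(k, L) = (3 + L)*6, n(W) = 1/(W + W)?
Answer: -11180968902/5 ≈ -2.2362e+9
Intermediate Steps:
n(W) = 1/(2*W)
x(k, L) = 18 + 6*L
(25280 + 49666)*(-29856 + x(-99, n(5))) = (25280 + 49666)*(-29856 + (18 + 6*((1/2)/5))) = 74946*(-29856 + (18 + 6*((1/2)*(1/5)))) = 74946*(-29856 + (18 + 6*(1/10))) = 74946*(-29856 + (18 + 3/5)) = 74946*(-29856 + 93/5) = 74946*(-149187/5) = -11180968902/5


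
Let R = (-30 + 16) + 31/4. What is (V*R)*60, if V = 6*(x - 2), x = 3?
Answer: -2250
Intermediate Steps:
V = 6 (V = 6*(3 - 2) = 6*1 = 6)
R = -25/4 (R = -14 + 31*(¼) = -14 + 31/4 = -25/4 ≈ -6.2500)
(V*R)*60 = (6*(-25/4))*60 = -75/2*60 = -2250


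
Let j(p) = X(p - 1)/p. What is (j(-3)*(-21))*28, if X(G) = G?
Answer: -784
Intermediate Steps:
j(p) = (-1 + p)/p (j(p) = (p - 1)/p = (-1 + p)/p)
(j(-3)*(-21))*28 = (((-1 - 3)/(-3))*(-21))*28 = (-⅓*(-4)*(-21))*28 = ((4/3)*(-21))*28 = -28*28 = -784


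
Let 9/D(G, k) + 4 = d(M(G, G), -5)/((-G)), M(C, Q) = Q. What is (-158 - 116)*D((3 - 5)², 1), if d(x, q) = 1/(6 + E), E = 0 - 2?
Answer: 39456/65 ≈ 607.02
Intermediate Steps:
E = -2
d(x, q) = ¼ (d(x, q) = 1/(6 - 2) = 1/4 = ¼)
D(G, k) = 9/(-4 - 1/(4*G)) (D(G, k) = 9/(-4 + 1/(4*((-G)))) = 9/(-4 + (-1/G)/4) = 9/(-4 - 1/(4*G)))
(-158 - 116)*D((3 - 5)², 1) = (-158 - 116)*(-36*(3 - 5)²/(1 + 16*(3 - 5)²)) = -(-9864)*(-2)²/(1 + 16*(-2)²) = -(-9864)*4/(1 + 16*4) = -(-9864)*4/(1 + 64) = -(-9864)*4/65 = -274*(-144/65) = 39456/65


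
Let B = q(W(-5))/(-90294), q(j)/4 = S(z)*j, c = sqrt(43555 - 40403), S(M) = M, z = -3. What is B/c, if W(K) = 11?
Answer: 11*sqrt(197)/5929306 ≈ 2.6039e-5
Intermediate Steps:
c = 4*sqrt(197) (c = sqrt(3152) = 4*sqrt(197) ≈ 56.143)
q(j) = -12*j (q(j) = 4*(-3*j) = -12*j)
B = 22/15049 (B = -12*11/(-90294) = -132*(-1/90294) = 22/15049 ≈ 0.0014619)
B/c = 22/(15049*((4*sqrt(197)))) = 22*(sqrt(197)/788)/15049 = 11*sqrt(197)/5929306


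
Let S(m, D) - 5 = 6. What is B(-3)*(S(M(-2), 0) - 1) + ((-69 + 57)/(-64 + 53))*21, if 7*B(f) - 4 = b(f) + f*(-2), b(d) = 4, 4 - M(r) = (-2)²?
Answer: 472/11 ≈ 42.909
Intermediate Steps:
M(r) = 0 (M(r) = 4 - 1*(-2)² = 4 - 1*4 = 4 - 4 = 0)
S(m, D) = 11 (S(m, D) = 5 + 6 = 11)
B(f) = 8/7 - 2*f/7 (B(f) = 4/7 + (4 + f*(-2))/7 = 4/7 + (4 - 2*f)/7 = 4/7 + (4/7 - 2*f/7) = 8/7 - 2*f/7)
B(-3)*(S(M(-2), 0) - 1) + ((-69 + 57)/(-64 + 53))*21 = (8/7 - 2/7*(-3))*(11 - 1) + ((-69 + 57)/(-64 + 53))*21 = (8/7 + 6/7)*10 - 12/(-11)*21 = 2*10 - 12*(-1/11)*21 = 20 + (12/11)*21 = 20 + 252/11 = 472/11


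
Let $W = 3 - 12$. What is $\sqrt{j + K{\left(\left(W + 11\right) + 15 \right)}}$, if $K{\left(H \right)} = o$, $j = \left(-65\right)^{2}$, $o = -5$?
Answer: $2 \sqrt{1055} \approx 64.962$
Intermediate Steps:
$j = 4225$
$W = -9$ ($W = 3 - 12 = -9$)
$K{\left(H \right)} = -5$
$\sqrt{j + K{\left(\left(W + 11\right) + 15 \right)}} = \sqrt{4225 - 5} = \sqrt{4220} = 2 \sqrt{1055}$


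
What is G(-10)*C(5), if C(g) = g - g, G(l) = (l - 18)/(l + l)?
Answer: 0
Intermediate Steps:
G(l) = (-18 + l)/(2*l) (G(l) = (-18 + l)/((2*l)) = (-18 + l)*(1/(2*l)) = (-18 + l)/(2*l))
C(g) = 0
G(-10)*C(5) = ((½)*(-18 - 10)/(-10))*0 = ((½)*(-⅒)*(-28))*0 = (7/5)*0 = 0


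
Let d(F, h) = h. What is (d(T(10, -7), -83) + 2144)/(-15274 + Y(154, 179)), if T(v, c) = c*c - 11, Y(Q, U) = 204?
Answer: -2061/15070 ≈ -0.13676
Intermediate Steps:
T(v, c) = -11 + c² (T(v, c) = c² - 11 = -11 + c²)
(d(T(10, -7), -83) + 2144)/(-15274 + Y(154, 179)) = (-83 + 2144)/(-15274 + 204) = 2061/(-15070) = 2061*(-1/15070) = -2061/15070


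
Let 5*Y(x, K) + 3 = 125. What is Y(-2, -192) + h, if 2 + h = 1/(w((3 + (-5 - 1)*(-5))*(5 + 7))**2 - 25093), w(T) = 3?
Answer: 2809403/125420 ≈ 22.400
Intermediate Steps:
Y(x, K) = 122/5 (Y(x, K) = -3/5 + (1/5)*125 = -3/5 + 25 = 122/5)
h = -50169/25084 (h = -2 + 1/(3**2 - 25093) = -2 + 1/(9 - 25093) = -2 + 1/(-25084) = -2 - 1/25084 = -50169/25084 ≈ -2.0000)
Y(-2, -192) + h = 122/5 - 50169/25084 = 2809403/125420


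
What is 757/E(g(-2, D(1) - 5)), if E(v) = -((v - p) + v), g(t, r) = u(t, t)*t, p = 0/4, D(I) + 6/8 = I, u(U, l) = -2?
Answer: -757/8 ≈ -94.625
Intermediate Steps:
D(I) = -3/4 + I
p = 0 (p = 0*(1/4) = 0)
g(t, r) = -2*t
E(v) = -2*v (E(v) = -((v - 1*0) + v) = -((v + 0) + v) = -(v + v) = -2*v)
757/E(g(-2, D(1) - 5)) = 757/((-(-4)*(-2))) = 757/((-2*4)) = 757/(-8) = 757*(-1/8) = -757/8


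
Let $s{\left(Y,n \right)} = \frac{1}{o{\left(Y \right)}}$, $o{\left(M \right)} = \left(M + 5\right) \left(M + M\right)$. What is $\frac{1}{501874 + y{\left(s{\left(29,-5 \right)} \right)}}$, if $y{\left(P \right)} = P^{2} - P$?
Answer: $\frac{3888784}{1951679579245} \approx 1.9925 \cdot 10^{-6}$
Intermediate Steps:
$o{\left(M \right)} = 2 M \left(5 + M\right)$ ($o{\left(M \right)} = \left(5 + M\right) 2 M = 2 M \left(5 + M\right)$)
$s{\left(Y,n \right)} = \frac{1}{2 Y \left(5 + Y\right)}$
$\frac{1}{501874 + y{\left(s{\left(29,-5 \right)} \right)}} = \frac{1}{501874 + \frac{1}{2 \cdot 29 \left(5 + 29\right)} \left(-1 + \frac{1}{2 \cdot 29 \left(5 + 29\right)}\right)} = \frac{1}{501874 + \frac{1}{2} \cdot \frac{1}{29} \cdot \frac{1}{34} \left(-1 + \frac{1}{2} \cdot \frac{1}{29} \cdot \frac{1}{34}\right)} = \frac{1}{501874 + \frac{-1 + \frac{1}{1972}}{1972}} = \frac{1}{501874 + \frac{1}{1972} \left(- \frac{1971}{1972}\right)} = \frac{1}{501874 - \frac{1971}{3888784}} = \frac{1}{\frac{1951679579245}{3888784}} = \frac{3888784}{1951679579245}$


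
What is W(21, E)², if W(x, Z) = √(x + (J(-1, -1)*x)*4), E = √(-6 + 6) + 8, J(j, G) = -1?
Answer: -63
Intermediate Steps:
E = 8 (E = √0 + 8 = 0 + 8 = 8)
W(x, Z) = √3*√(-x) (W(x, Z) = √(x - x*4) = √(x - 4*x) = √(-3*x) = √3*√(-x))
W(21, E)² = (√3*√(-1*21))² = (√3*√(-21))² = (√3*(I*√21))² = (3*I*√7)² = -63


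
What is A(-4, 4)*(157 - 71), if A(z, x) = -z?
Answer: 344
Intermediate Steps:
A(-4, 4)*(157 - 71) = (-1*(-4))*(157 - 71) = 4*86 = 344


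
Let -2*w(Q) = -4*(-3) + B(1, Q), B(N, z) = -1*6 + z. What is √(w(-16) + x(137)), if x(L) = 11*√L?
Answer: √(5 + 11*√137) ≈ 11.565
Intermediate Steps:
B(N, z) = -6 + z
w(Q) = -3 - Q/2 (w(Q) = -(-4*(-3) + (-6 + Q))/2 = -(12 + (-6 + Q))/2 = -(6 + Q)/2 = -3 - Q/2)
√(w(-16) + x(137)) = √((-3 - ½*(-16)) + 11*√137) = √((-3 + 8) + 11*√137) = √(5 + 11*√137)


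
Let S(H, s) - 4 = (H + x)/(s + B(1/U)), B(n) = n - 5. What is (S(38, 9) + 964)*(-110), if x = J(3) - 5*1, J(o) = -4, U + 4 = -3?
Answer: -2897290/27 ≈ -1.0731e+5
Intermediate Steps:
U = -7 (U = -4 - 3 = -7)
B(n) = -5 + n
x = -9 (x = -4 - 5*1 = -4 - 5 = -9)
S(H, s) = 4 + (-9 + H)/(-36/7 + s) (S(H, s) = 4 + (H - 9)/(s + (-5 + 1/(-7))) = 4 + (-9 + H)/(s + (-5 - ⅐)) = 4 + (-9 + H)/(s - 36/7) = 4 + (-9 + H)/(-36/7 + s))
(S(38, 9) + 964)*(-110) = ((207 - 28*9 - 7*38)/(36 - 7*9) + 964)*(-110) = ((207 - 252 - 266)/(36 - 63) + 964)*(-110) = (-311/(-27) + 964)*(-110) = (-1/27*(-311) + 964)*(-110) = (311/27 + 964)*(-110) = (26339/27)*(-110) = -2897290/27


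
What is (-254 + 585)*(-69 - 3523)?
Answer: -1188952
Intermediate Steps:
(-254 + 585)*(-69 - 3523) = 331*(-3592) = -1188952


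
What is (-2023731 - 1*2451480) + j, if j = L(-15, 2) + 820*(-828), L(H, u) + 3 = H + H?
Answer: -5154204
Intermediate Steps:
L(H, u) = -3 + 2*H (L(H, u) = -3 + (H + H) = -3 + 2*H)
j = -678993 (j = (-3 + 2*(-15)) + 820*(-828) = (-3 - 30) - 678960 = -33 - 678960 = -678993)
(-2023731 - 1*2451480) + j = (-2023731 - 1*2451480) - 678993 = (-2023731 - 2451480) - 678993 = -4475211 - 678993 = -5154204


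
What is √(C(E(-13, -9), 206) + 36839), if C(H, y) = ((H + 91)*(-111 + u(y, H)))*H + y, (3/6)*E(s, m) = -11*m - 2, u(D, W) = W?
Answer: √4626115 ≈ 2150.8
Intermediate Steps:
E(s, m) = -4 - 22*m (E(s, m) = 2*(-11*m - 2) = 2*(-2 - 11*m) = -4 - 22*m)
C(H, y) = y + H*(-111 + H)*(91 + H) (C(H, y) = ((H + 91)*(-111 + H))*H + y = ((91 + H)*(-111 + H))*H + y = ((-111 + H)*(91 + H))*H + y = H*(-111 + H)*(91 + H) + y = y + H*(-111 + H)*(91 + H))
√(C(E(-13, -9), 206) + 36839) = √((206 + (-4 - 22*(-9))³ - 10101*(-4 - 22*(-9)) - 20*(-4 - 22*(-9))²) + 36839) = √((206 + (-4 + 198)³ - 10101*(-4 + 198) - 20*(-4 + 198)²) + 36839) = √((206 + 194³ - 10101*194 - 20*194²) + 36839) = √((206 + 7301384 - 1959594 - 20*37636) + 36839) = √((206 + 7301384 - 1959594 - 752720) + 36839) = √(4589276 + 36839) = √4626115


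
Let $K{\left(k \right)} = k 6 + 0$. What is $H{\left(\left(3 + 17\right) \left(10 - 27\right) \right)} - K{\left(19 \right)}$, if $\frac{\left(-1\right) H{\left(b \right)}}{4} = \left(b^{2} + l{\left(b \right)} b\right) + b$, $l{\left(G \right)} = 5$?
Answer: $-454354$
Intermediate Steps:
$H{\left(b \right)} = - 24 b - 4 b^{2}$ ($H{\left(b \right)} = - 4 \left(\left(b^{2} + 5 b\right) + b\right) = - 4 \left(b^{2} + 6 b\right) = - 24 b - 4 b^{2}$)
$K{\left(k \right)} = 6 k$ ($K{\left(k \right)} = 6 k + 0 = 6 k$)
$H{\left(\left(3 + 17\right) \left(10 - 27\right) \right)} - K{\left(19 \right)} = - 4 \left(3 + 17\right) \left(10 - 27\right) \left(6 + \left(3 + 17\right) \left(10 - 27\right)\right) - 6 \cdot 19 = - 4 \cdot 20 \left(-17\right) \left(6 + 20 \left(-17\right)\right) - 114 = \left(-4\right) \left(-340\right) \left(6 - 340\right) - 114 = \left(-4\right) \left(-340\right) \left(-334\right) - 114 = -454240 - 114 = -454354$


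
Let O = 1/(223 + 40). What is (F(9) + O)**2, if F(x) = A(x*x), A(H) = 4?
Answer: 1108809/69169 ≈ 16.030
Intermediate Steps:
O = 1/263 ≈ 0.0038023
F(x) = 4
(F(9) + O)**2 = (4 + 1/263)**2 = (1053/263)**2 = 1108809/69169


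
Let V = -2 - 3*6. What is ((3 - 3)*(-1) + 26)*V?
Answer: -520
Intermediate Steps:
V = -20 (V = -2 - 18 = -20)
((3 - 3)*(-1) + 26)*V = ((3 - 3)*(-1) + 26)*(-20) = (0*(-1) + 26)*(-20) = (0 + 26)*(-20) = 26*(-20) = -520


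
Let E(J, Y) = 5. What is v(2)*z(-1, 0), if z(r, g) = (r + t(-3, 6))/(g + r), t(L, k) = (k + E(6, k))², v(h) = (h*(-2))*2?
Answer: 960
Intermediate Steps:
v(h) = -4*h (v(h) = -2*h*2 = -4*h)
t(L, k) = (5 + k)² (t(L, k) = (k + 5)² = (5 + k)²)
z(r, g) = (121 + r)/(g + r) (z(r, g) = (r + (5 + 6)²)/(g + r) = (r + 11²)/(g + r) = (r + 121)/(g + r) = (121 + r)/(g + r))
v(2)*z(-1, 0) = (-4*2)*((121 - 1)/(0 - 1)) = -8*120/(-1) = -(-8)*120 = -8*(-120) = 960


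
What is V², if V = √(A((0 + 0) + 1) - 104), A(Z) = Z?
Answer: -103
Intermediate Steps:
V = I*√103 (V = √(((0 + 0) + 1) - 104) = √((0 + 1) - 104) = √(1 - 104) = √(-103) = I*√103 ≈ 10.149*I)
V² = (I*√103)² = -103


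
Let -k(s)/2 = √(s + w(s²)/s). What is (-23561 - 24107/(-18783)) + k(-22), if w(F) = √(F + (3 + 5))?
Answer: -442522156/18783 - 2*I*√(2662 + 11*√123)/11 ≈ -23560.0 - 9.5934*I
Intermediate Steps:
w(F) = √(8 + F) (w(F) = √(F + 8) = √(8 + F))
k(s) = -2*√(s + √(8 + s²)/s)
(-23561 - 24107/(-18783)) + k(-22) = (-23561 - 24107/(-18783)) - 2*√(-22 + √(8 + (-22)²)/(-22)) = (-23561 - 24107*(-1/18783)) - 2*√(-22 - √(8 + 484)/22) = (-23561 + 24107/18783) - 2*√(-22 - √123/11) = -442522156/18783 - 2*√(-22 - √123/11)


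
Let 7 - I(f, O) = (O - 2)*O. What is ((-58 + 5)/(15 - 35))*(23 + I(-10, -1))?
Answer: 1431/20 ≈ 71.550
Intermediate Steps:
I(f, O) = 7 - O*(-2 + O) (I(f, O) = 7 - (O - 2)*O = 7 - (-2 + O)*O = 7 - O*(-2 + O))
((-58 + 5)/(15 - 35))*(23 + I(-10, -1)) = ((-58 + 5)/(15 - 35))*(23 + (7 - 1*(-1)² + 2*(-1))) = (-53/(-20))*(23 + (7 - 1*1 - 2)) = (-53*(-1/20))*(23 + (7 - 1 - 2)) = 53*(23 + 4)/20 = (53/20)*27 = 1431/20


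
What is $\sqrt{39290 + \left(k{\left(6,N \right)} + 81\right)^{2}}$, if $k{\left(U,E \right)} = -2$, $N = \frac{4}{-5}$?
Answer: $3 \sqrt{5059} \approx 213.38$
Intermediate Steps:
$N = - \frac{4}{5}$ ($N = 4 \left(- \frac{1}{5}\right) = - \frac{4}{5} \approx -0.8$)
$\sqrt{39290 + \left(k{\left(6,N \right)} + 81\right)^{2}} = \sqrt{39290 + \left(-2 + 81\right)^{2}} = \sqrt{39290 + 79^{2}} = \sqrt{39290 + 6241} = \sqrt{45531} = 3 \sqrt{5059}$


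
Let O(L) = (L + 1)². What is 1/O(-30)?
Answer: 1/841 ≈ 0.0011891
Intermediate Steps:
O(L) = (1 + L)²
1/O(-30) = 1/((1 - 30)²) = 1/((-29)²) = 1/841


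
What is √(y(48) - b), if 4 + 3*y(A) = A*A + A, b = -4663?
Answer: 31*√51/3 ≈ 73.795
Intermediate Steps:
y(A) = -4/3 + A/3 + A²/3 (y(A) = -4/3 + (A*A + A)/3 = -4/3 + (A² + A)/3 = -4/3 + (A + A²)/3 = -4/3 + (A/3 + A²/3) = -4/3 + A/3 + A²/3)
√(y(48) - b) = √((-4/3 + (⅓)*48 + (⅓)*48²) - 1*(-4663)) = √((-4/3 + 16 + (⅓)*2304) + 4663) = √((-4/3 + 16 + 768) + 4663) = √(2348/3 + 4663) = √(16337/3) = 31*√51/3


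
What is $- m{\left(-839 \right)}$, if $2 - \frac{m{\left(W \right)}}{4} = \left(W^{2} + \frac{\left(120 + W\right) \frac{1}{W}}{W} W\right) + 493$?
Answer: $\frac{2364009548}{839} \approx 2.8177 \cdot 10^{6}$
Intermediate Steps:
$m{\left(W \right)} = -1964 - 4 W^{2} - \frac{4 \left(120 + W\right)}{W}$ ($m{\left(W \right)} = 8 - 4 \left(\left(W^{2} + \frac{\left(120 + W\right) \frac{1}{W}}{W} W\right) + 493\right) = 8 - 4 \left(\left(W^{2} + \frac{\frac{1}{W} \left(120 + W\right)}{W} W\right) + 493\right) = 8 - 4 \left(\left(W^{2} + \frac{120 + W}{W^{2}} W\right) + 493\right) = 8 - 4 \left(\left(W^{2} + \frac{120 + W}{W}\right) + 493\right) = 8 - 4 \left(493 + W^{2} + \frac{120 + W}{W}\right) = 8 - \left(1972 + 4 W^{2} + \frac{4 \left(120 + W\right)}{W}\right) = -1964 - 4 W^{2} - \frac{4 \left(120 + W\right)}{W}$)
$- m{\left(-839 \right)} = - (-1968 - \frac{480}{-839} - 4 \left(-839\right)^{2}) = - (-1968 - - \frac{480}{839} - 2815684) = - (-1968 + \frac{480}{839} - 2815684) = \left(-1\right) \left(- \frac{2364009548}{839}\right) = \frac{2364009548}{839}$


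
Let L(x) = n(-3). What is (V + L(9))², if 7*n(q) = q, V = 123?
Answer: 736164/49 ≈ 15024.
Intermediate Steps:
n(q) = q/7
L(x) = -3/7 (L(x) = (⅐)*(-3) = -3/7)
(V + L(9))² = (123 - 3/7)² = (858/7)² = 736164/49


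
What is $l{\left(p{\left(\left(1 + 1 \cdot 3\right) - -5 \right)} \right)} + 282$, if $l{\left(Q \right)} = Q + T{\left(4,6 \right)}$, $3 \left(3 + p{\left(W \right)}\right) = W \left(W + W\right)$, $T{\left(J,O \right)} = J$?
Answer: $337$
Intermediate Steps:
$p{\left(W \right)} = -3 + \frac{2 W^{2}}{3}$ ($p{\left(W \right)} = -3 + \frac{W \left(W + W\right)}{3} = -3 + \frac{W 2 W}{3} = -3 + \frac{2 W^{2}}{3}$)
$l{\left(Q \right)} = 4 + Q$ ($l{\left(Q \right)} = Q + 4 = 4 + Q$)
$l{\left(p{\left(\left(1 + 1 \cdot 3\right) - -5 \right)} \right)} + 282 = \left(4 - \left(3 - \frac{2 \left(\left(1 + 1 \cdot 3\right) - -5\right)^{2}}{3}\right)\right) + 282 = \left(4 - \left(3 - \frac{2 \left(\left(1 + 3\right) + 5\right)^{2}}{3}\right)\right) + 282 = \left(4 - \left(3 - \frac{2 \left(4 + 5\right)^{2}}{3}\right)\right) + 282 = \left(4 - \left(3 - \frac{2 \cdot 9^{2}}{3}\right)\right) + 282 = \left(4 + \left(-3 + \frac{2}{3} \cdot 81\right)\right) + 282 = \left(4 + \left(-3 + 54\right)\right) + 282 = \left(4 + 51\right) + 282 = 55 + 282 = 337$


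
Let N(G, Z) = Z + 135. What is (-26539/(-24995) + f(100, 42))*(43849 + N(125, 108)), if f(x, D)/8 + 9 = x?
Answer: 803484062708/24995 ≈ 3.2146e+7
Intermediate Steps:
N(G, Z) = 135 + Z
f(x, D) = -72 + 8*x
(-26539/(-24995) + f(100, 42))*(43849 + N(125, 108)) = (-26539/(-24995) + (-72 + 8*100))*(43849 + (135 + 108)) = (-26539*(-1/24995) + (-72 + 800))*(43849 + 243) = (26539/24995 + 728)*44092 = (18222899/24995)*44092 = 803484062708/24995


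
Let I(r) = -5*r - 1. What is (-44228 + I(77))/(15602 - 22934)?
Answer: 22307/3666 ≈ 6.0848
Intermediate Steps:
I(r) = -1 - 5*r
(-44228 + I(77))/(15602 - 22934) = (-44228 + (-1 - 5*77))/(15602 - 22934) = (-44228 + (-1 - 385))/(-7332) = (-44228 - 386)*(-1/7332) = -44614*(-1/7332) = 22307/3666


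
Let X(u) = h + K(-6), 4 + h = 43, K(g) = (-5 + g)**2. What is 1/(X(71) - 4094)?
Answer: -1/3934 ≈ -0.00025419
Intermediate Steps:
h = 39 (h = -4 + 43 = 39)
X(u) = 160 (X(u) = 39 + (-5 - 6)**2 = 39 + (-11)**2 = 39 + 121 = 160)
1/(X(71) - 4094) = 1/(160 - 4094) = 1/(-3934) = -1/3934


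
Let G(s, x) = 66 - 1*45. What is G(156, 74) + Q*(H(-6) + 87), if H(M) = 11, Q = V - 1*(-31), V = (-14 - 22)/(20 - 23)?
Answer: 4235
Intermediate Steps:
V = 12 (V = -36/(-3) = -36*(-⅓) = 12)
Q = 43 (Q = 12 - 1*(-31) = 12 + 31 = 43)
G(s, x) = 21 (G(s, x) = 66 - 45 = 21)
G(156, 74) + Q*(H(-6) + 87) = 21 + 43*(11 + 87) = 21 + 43*98 = 21 + 4214 = 4235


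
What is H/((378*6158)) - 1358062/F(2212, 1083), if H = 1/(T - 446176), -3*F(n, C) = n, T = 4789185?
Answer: 1470974128770876721/798636776239764 ≈ 1841.9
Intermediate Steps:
F(n, C) = -n/3
H = 1/4343009 (H = 1/(4789185 - 446176) = 1/4343009 ≈ 2.3026e-7)
H/((378*6158)) - 1358062/F(2212, 1083) = 1/(4343009*((378*6158))) - 1358062/((-⅓*2212)) = (1/4343009)/2327724 - 1358062/(-2212/3) = (1/4343009)*(1/2327724) - 1358062*(-3/2212) = 1/10109326281516 + 2037093/1106 = 1470974128770876721/798636776239764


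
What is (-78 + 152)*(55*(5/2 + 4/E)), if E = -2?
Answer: 2035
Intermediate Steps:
(-78 + 152)*(55*(5/2 + 4/E)) = (-78 + 152)*(55*(5/2 + 4/(-2))) = 74*(55*(5*(1/2) + 4*(-1/2))) = 74*(55*(5/2 - 2)) = 74*(55*(1/2)) = 74*(55/2) = 2035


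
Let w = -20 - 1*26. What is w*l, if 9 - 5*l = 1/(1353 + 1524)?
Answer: -1191032/14385 ≈ -82.797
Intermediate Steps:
w = -46 (w = -20 - 26 = -46)
l = 25892/14385 (l = 9/5 - 1/(5*(1353 + 1524)) = 9/5 - ⅕/2877 = 9/5 - ⅕*1/2877 = 9/5 - 1/14385 = 25892/14385 ≈ 1.7999)
w*l = -46*25892/14385 = -1191032/14385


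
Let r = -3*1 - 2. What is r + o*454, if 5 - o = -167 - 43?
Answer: 97605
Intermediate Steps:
o = 215 (o = 5 - (-167 - 43) = 5 - 1*(-210) = 5 + 210 = 215)
r = -5 (r = -3 - 2 = -5)
r + o*454 = -5 + 215*454 = -5 + 97610 = 97605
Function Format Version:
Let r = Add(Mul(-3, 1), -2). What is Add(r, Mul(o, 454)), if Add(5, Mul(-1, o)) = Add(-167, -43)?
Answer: 97605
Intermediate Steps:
o = 215 (o = Add(5, Mul(-1, Add(-167, -43))) = Add(5, Mul(-1, -210)) = Add(5, 210) = 215)
r = -5 (r = Add(-3, -2) = -5)
Add(r, Mul(o, 454)) = Add(-5, Mul(215, 454)) = Add(-5, 97610) = 97605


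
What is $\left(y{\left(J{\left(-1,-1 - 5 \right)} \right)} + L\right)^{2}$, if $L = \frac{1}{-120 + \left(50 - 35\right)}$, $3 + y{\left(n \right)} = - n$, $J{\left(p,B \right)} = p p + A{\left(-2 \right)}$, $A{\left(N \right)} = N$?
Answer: $\frac{44521}{11025} \approx 4.0382$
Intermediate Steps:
$J{\left(p,B \right)} = -2 + p^{2}$ ($J{\left(p,B \right)} = p p - 2 = p^{2} - 2 = -2 + p^{2}$)
$y{\left(n \right)} = -3 - n$
$L = - \frac{1}{105}$ ($L = \frac{1}{-120 + 15} = \frac{1}{-105} = - \frac{1}{105} \approx -0.0095238$)
$\left(y{\left(J{\left(-1,-1 - 5 \right)} \right)} + L\right)^{2} = \left(\left(-3 - \left(-2 + \left(-1\right)^{2}\right)\right) - \frac{1}{105}\right)^{2} = \left(\left(-3 - \left(-2 + 1\right)\right) - \frac{1}{105}\right)^{2} = \left(\left(-3 - -1\right) - \frac{1}{105}\right)^{2} = \left(\left(-3 + 1\right) - \frac{1}{105}\right)^{2} = \left(-2 - \frac{1}{105}\right)^{2} = \left(- \frac{211}{105}\right)^{2} = \frac{44521}{11025}$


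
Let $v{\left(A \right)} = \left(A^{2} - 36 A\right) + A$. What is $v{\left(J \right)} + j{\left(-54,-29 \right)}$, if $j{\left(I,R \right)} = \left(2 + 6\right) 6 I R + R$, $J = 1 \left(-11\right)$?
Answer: $75645$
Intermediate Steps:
$J = -11$
$j{\left(I,R \right)} = R + 48 I R$ ($j{\left(I,R \right)} = 8 \cdot 6 I R + R = 48 I R + R = R + 48 I R$)
$v{\left(A \right)} = A^{2} - 35 A$
$v{\left(J \right)} + j{\left(-54,-29 \right)} = - 11 \left(-35 - 11\right) - 29 \left(1 + 48 \left(-54\right)\right) = \left(-11\right) \left(-46\right) - 29 \left(1 - 2592\right) = 506 - -75139 = 506 + 75139 = 75645$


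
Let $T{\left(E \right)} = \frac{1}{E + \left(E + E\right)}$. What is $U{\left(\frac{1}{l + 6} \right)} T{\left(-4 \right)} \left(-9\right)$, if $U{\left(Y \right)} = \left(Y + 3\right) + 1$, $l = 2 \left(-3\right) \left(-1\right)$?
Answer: $\frac{49}{16} \approx 3.0625$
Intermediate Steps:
$l = 6$ ($l = \left(-6\right) \left(-1\right) = 6$)
$T{\left(E \right)} = \frac{1}{3 E}$ ($T{\left(E \right)} = \frac{1}{E + 2 E} = \frac{1}{3 E}$)
$U{\left(Y \right)} = 4 + Y$ ($U{\left(Y \right)} = \left(3 + Y\right) + 1 = 4 + Y$)
$U{\left(\frac{1}{l + 6} \right)} T{\left(-4 \right)} \left(-9\right) = \left(4 + \frac{1}{6 + 6}\right) \frac{1}{3 \left(-4\right)} \left(-9\right) = \left(4 + \frac{1}{12}\right) \frac{1}{3} \left(- \frac{1}{4}\right) \left(-9\right) = \left(4 + \frac{1}{12}\right) \left(- \frac{1}{12}\right) \left(-9\right) = \frac{49}{12} \left(- \frac{1}{12}\right) \left(-9\right) = \left(- \frac{49}{144}\right) \left(-9\right) = \frac{49}{16}$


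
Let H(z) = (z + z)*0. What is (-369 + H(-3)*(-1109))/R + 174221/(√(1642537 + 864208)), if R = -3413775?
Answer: 123/1137925 + 174221*√2506745/2506745 ≈ 110.04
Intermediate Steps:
H(z) = 0 (H(z) = (2*z)*0 = 0)
(-369 + H(-3)*(-1109))/R + 174221/(√(1642537 + 864208)) = (-369 + 0*(-1109))/(-3413775) + 174221/(√(1642537 + 864208)) = (-369 + 0)*(-1/3413775) + 174221/(√2506745) = -369*(-1/3413775) + 174221*(√2506745/2506745) = 123/1137925 + 174221*√2506745/2506745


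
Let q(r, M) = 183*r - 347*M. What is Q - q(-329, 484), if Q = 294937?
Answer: 523092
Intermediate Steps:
q(r, M) = -347*M + 183*r
Q - q(-329, 484) = 294937 - (-347*484 + 183*(-329)) = 294937 - (-167948 - 60207) = 294937 - 1*(-228155) = 294937 + 228155 = 523092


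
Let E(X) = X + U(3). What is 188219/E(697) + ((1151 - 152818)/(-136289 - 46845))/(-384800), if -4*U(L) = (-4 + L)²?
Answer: 53055143591467271/196399787438400 ≈ 270.14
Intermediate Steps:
U(L) = -(-4 + L)²/4
E(X) = -¼ + X (E(X) = X - (-4 + 3)²/4 = X - ¼*(-1)² = X - ¼*1 = X - ¼ = -¼ + X)
188219/E(697) + ((1151 - 152818)/(-136289 - 46845))/(-384800) = 188219/(-¼ + 697) + ((1151 - 152818)/(-136289 - 46845))/(-384800) = 188219/(2787/4) - 151667/(-183134)*(-1/384800) = 188219*(4/2787) - 151667*(-1/183134)*(-1/384800) = 752876/2787 + (151667/183134)*(-1/384800) = 752876/2787 - 151667/70469963200 = 53055143591467271/196399787438400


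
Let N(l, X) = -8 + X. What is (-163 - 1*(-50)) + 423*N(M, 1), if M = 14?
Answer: -3074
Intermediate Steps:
(-163 - 1*(-50)) + 423*N(M, 1) = (-163 - 1*(-50)) + 423*(-8 + 1) = (-163 + 50) + 423*(-7) = -113 - 2961 = -3074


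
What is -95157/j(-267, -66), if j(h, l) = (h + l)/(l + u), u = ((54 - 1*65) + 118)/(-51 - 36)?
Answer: -61841477/3219 ≈ -19211.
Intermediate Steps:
u = -107/87 (u = ((54 - 65) + 118)/(-87) = (-11 + 118)*(-1/87) = 107*(-1/87) = -107/87 ≈ -1.2299)
j(h, l) = (h + l)/(-107/87 + l) (j(h, l) = (h + l)/(l - 107/87) = (h + l)/(-107/87 + l))
-95157/j(-267, -66) = -95157*(-107 + 87*(-66))/(87*(-267 - 66)) = -95157/(87*(-333)/(-107 - 5742)) = -95157/(87*(-333)/(-5849)) = -95157/(87*(-1/5849)*(-333)) = -95157/28971/5849 = -95157*5849/28971 = -61841477/3219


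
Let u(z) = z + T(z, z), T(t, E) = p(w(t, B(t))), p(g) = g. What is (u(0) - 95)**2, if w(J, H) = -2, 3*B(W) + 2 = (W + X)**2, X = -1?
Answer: 9409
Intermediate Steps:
B(W) = -2/3 + (-1 + W)**2/3 (B(W) = -2/3 + (W - 1)**2/3 = -2/3 + (-1 + W)**2/3)
T(t, E) = -2
u(z) = -2 + z (u(z) = z - 2 = -2 + z)
(u(0) - 95)**2 = ((-2 + 0) - 95)**2 = (-2 - 95)**2 = (-97)**2 = 9409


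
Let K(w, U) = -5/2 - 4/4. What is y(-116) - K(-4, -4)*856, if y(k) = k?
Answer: 2880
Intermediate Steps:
K(w, U) = -7/2 (K(w, U) = -5*½ - 4*¼ = -5/2 - 1 = -7/2)
y(-116) - K(-4, -4)*856 = -116 - (-7)*856/2 = -116 - 1*(-2996) = -116 + 2996 = 2880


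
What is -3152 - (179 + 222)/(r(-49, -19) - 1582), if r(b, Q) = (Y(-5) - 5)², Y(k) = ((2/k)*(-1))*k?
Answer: -4831615/1533 ≈ -3151.7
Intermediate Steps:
Y(k) = -2 (Y(k) = (-2/k)*k = -2)
r(b, Q) = 49 (r(b, Q) = (-2 - 5)² = (-7)² = 49)
-3152 - (179 + 222)/(r(-49, -19) - 1582) = -3152 - (179 + 222)/(49 - 1582) = -3152 - 401/(-1533) = -3152 - 401*(-1)/1533 = -3152 - 1*(-401/1533) = -3152 + 401/1533 = -4831615/1533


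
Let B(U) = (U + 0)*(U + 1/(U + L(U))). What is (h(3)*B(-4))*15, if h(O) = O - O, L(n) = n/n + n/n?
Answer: 0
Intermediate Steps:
L(n) = 2 (L(n) = 1 + 1 = 2)
h(O) = 0
B(U) = U*(U + 1/(2 + U)) (B(U) = (U + 0)*(U + 1/(U + 2)) = U*(U + 1/(2 + U)))
(h(3)*B(-4))*15 = (0*(-4*(1 + (-4)² + 2*(-4))/(2 - 4)))*15 = (0*(-4*(1 + 16 - 8)/(-2)))*15 = (0*(-4*(-½)*9))*15 = (0*18)*15 = 0*15 = 0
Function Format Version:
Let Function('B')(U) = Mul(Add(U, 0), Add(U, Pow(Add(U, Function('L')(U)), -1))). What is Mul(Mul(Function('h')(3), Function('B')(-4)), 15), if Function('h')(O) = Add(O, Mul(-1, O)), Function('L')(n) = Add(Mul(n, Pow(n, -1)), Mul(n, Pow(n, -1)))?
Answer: 0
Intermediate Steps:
Function('L')(n) = 2 (Function('L')(n) = Add(1, 1) = 2)
Function('h')(O) = 0
Function('B')(U) = Mul(U, Add(U, Pow(Add(2, U), -1))) (Function('B')(U) = Mul(Add(U, 0), Add(U, Pow(Add(U, 2), -1))) = Mul(U, Add(U, Pow(Add(2, U), -1))))
Mul(Mul(Function('h')(3), Function('B')(-4)), 15) = Mul(Mul(0, Mul(-4, Pow(Add(2, -4), -1), Add(1, Pow(-4, 2), Mul(2, -4)))), 15) = Mul(Mul(0, Mul(-4, Pow(-2, -1), Add(1, 16, -8))), 15) = Mul(Mul(0, Mul(-4, Rational(-1, 2), 9)), 15) = Mul(Mul(0, 18), 15) = Mul(0, 15) = 0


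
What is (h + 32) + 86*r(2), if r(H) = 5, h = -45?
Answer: 417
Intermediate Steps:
(h + 32) + 86*r(2) = (-45 + 32) + 86*5 = -13 + 430 = 417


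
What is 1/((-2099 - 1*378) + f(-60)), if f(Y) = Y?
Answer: -1/2537 ≈ -0.00039417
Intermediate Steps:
1/((-2099 - 1*378) + f(-60)) = 1/((-2099 - 1*378) - 60) = 1/((-2099 - 378) - 60) = 1/(-2477 - 60) = 1/(-2537) = -1/2537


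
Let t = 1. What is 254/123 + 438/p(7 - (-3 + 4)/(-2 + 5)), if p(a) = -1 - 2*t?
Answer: -17704/123 ≈ -143.94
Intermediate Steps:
p(a) = -3 (p(a) = -1 - 2*1 = -1 - 2 = -3)
254/123 + 438/p(7 - (-3 + 4)/(-2 + 5)) = 254/123 + 438/(-3) = 254*(1/123) + 438*(-⅓) = 254/123 - 146 = -17704/123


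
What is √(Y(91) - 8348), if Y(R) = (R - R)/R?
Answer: 2*I*√2087 ≈ 91.367*I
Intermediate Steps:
Y(R) = 0 (Y(R) = 0/R = 0)
√(Y(91) - 8348) = √(0 - 8348) = √(-8348) = 2*I*√2087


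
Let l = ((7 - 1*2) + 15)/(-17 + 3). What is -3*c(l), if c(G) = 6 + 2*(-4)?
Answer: 6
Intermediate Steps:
l = -10/7 (l = ((7 - 2) + 15)/(-14) = (5 + 15)*(-1/14) = 20*(-1/14) = -10/7 ≈ -1.4286)
c(G) = -2 (c(G) = 6 - 8 = -2)
-3*c(l) = -3*(-2) = 6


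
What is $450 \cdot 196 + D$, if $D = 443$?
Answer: $88643$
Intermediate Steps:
$450 \cdot 196 + D = 450 \cdot 196 + 443 = 88200 + 443 = 88643$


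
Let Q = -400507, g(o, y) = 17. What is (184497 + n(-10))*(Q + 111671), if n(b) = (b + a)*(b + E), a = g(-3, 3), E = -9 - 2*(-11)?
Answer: -53295441048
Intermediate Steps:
E = 13 (E = -9 + 22 = 13)
a = 17
n(b) = (13 + b)*(17 + b) (n(b) = (b + 17)*(b + 13) = (17 + b)*(13 + b) = (13 + b)*(17 + b))
(184497 + n(-10))*(Q + 111671) = (184497 + (221 + (-10)² + 30*(-10)))*(-400507 + 111671) = (184497 + (221 + 100 - 300))*(-288836) = (184497 + 21)*(-288836) = 184518*(-288836) = -53295441048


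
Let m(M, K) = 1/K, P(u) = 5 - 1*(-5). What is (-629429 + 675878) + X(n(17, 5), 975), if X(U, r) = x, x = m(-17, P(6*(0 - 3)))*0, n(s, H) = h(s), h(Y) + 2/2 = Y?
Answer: 46449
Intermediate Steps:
h(Y) = -1 + Y
P(u) = 10 (P(u) = 5 + 5 = 10)
m(M, K) = 1/K
n(s, H) = -1 + s
x = 0 (x = 0/10 = (1/10)*0 = 0)
X(U, r) = 0
(-629429 + 675878) + X(n(17, 5), 975) = (-629429 + 675878) + 0 = 46449 + 0 = 46449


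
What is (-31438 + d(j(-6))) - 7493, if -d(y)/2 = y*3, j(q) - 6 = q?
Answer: -38931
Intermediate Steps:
j(q) = 6 + q
d(y) = -6*y (d(y) = -2*y*3 = -6*y)
(-31438 + d(j(-6))) - 7493 = (-31438 - 6*(6 - 6)) - 7493 = (-31438 - 6*0) - 7493 = (-31438 + 0) - 7493 = -31438 - 7493 = -38931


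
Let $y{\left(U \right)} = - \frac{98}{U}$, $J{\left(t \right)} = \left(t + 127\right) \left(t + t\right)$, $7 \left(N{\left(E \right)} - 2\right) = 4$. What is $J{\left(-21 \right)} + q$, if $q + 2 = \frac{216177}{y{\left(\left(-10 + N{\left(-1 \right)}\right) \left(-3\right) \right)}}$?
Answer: $- \frac{18389528}{343} \approx -53614.0$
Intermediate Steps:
$N{\left(E \right)} = \frac{18}{7}$ ($N{\left(E \right)} = 2 + \frac{1}{7} \cdot 4 = 2 + \frac{4}{7} = \frac{18}{7}$)
$J{\left(t \right)} = 2 t \left(127 + t\right)$ ($J{\left(t \right)} = \left(127 + t\right) 2 t = 2 t \left(127 + t\right)$)
$q = - \frac{16862492}{343}$ ($q = -2 + \frac{216177}{\left(-98\right) \frac{1}{\left(-10 + \frac{18}{7}\right) \left(-3\right)}} = -2 + \frac{216177}{\left(-98\right) \frac{1}{\left(- \frac{52}{7}\right) \left(-3\right)}} = -2 + \frac{216177}{\left(-98\right) \frac{1}{\frac{156}{7}}} = -2 + \frac{216177}{\left(-98\right) \frac{7}{156}} = -2 + \frac{216177}{- \frac{343}{78}} = -2 + 216177 \left(- \frac{78}{343}\right) = -2 - \frac{16861806}{343} = - \frac{16862492}{343} \approx -49162.0$)
$J{\left(-21 \right)} + q = 2 \left(-21\right) \left(127 - 21\right) - \frac{16862492}{343} = 2 \left(-21\right) 106 - \frac{16862492}{343} = -4452 - \frac{16862492}{343} = - \frac{18389528}{343}$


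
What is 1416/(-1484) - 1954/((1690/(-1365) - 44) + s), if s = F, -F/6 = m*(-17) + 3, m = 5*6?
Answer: -18750771/11673886 ≈ -1.6062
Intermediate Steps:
m = 30
F = 3042 (F = -6*(30*(-17) + 3) = -6*(-510 + 3) = -6*(-507) = 3042)
s = 3042
1416/(-1484) - 1954/((1690/(-1365) - 44) + s) = 1416/(-1484) - 1954/((1690/(-1365) - 44) + 3042) = 1416*(-1/1484) - 1954/((1690*(-1/1365) - 44) + 3042) = -354/371 - 1954/((-26/21 - 44) + 3042) = -354/371 - 1954/(-950/21 + 3042) = -354/371 - 1954/62932/21 = -354/371 - 1954*21/62932 = -354/371 - 20517/31466 = -18750771/11673886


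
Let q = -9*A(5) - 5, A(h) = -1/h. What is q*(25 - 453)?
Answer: 6848/5 ≈ 1369.6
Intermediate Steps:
q = -16/5 (q = -(-9)/5 - 5 = -9*(-1/5) - 5 = 9/5 - 5 = -16/5 ≈ -3.2000)
q*(25 - 453) = -16*(25 - 453)/5 = -16/5*(-428) = 6848/5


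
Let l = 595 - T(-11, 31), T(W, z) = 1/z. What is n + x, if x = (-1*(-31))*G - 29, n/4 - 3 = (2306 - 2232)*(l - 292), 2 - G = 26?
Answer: 2756441/31 ≈ 88918.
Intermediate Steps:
G = -24 (G = 2 - 1*26 = 2 - 26 = -24)
l = 18444/31 (l = 595 - 1/31 = 18444/31 ≈ 594.97)
n = 2780404/31 (n = 12 + 4*((2306 - 2232)*(18444/31 - 292)) = 12 + 4*(74*(9392/31)) = 12 + 4*(695008/31) = 12 + 2780032/31 = 2780404/31 ≈ 89691.)
x = -773 (x = -1*(-31)*(-24) - 29 = 31*(-24) - 29 = -744 - 29 = -773)
n + x = 2780404/31 - 773 = 2756441/31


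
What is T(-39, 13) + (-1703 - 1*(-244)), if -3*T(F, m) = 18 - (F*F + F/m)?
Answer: -959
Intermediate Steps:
T(F, m) = -6 + F²/3 + F/(3*m) (T(F, m) = -(18 - (F*F + F/m))/3 = -(18 - (F² + F/m))/3 = -(18 + (-F² - F/m))/3 = -(18 - F² - F/m)/3 = -6 + F²/3 + F/(3*m))
T(-39, 13) + (-1703 - 1*(-244)) = (⅓)*(-39 + 13*(-18 + (-39)²))/13 + (-1703 - 1*(-244)) = (⅓)*(1/13)*(-39 + 13*(-18 + 1521)) + (-1703 + 244) = (⅓)*(1/13)*(-39 + 13*1503) - 1459 = (⅓)*(1/13)*(-39 + 19539) - 1459 = (⅓)*(1/13)*19500 - 1459 = 500 - 1459 = -959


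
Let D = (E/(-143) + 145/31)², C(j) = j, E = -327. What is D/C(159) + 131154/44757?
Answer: 16757743314346/5179523304241 ≈ 3.2354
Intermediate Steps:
D = 953080384/19651489 (D = (-327/(-143) + 145/31)² = (-327*(-1/143) + 145*(1/31))² = (327/143 + 145/31)² = (30872/4433)² = 953080384/19651489 ≈ 48.499)
D/C(159) + 131154/44757 = (953080384/19651489)/159 + 131154/44757 = (953080384/19651489)*(1/159) + 131154*(1/44757) = 953080384/3124586751 + 43718/14919 = 16757743314346/5179523304241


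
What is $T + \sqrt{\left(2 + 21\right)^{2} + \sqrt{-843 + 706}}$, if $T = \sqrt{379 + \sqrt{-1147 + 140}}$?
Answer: $\sqrt{379 + i \sqrt{1007}} + \sqrt{529 + i \sqrt{137}} \approx 42.486 + 1.0687 i$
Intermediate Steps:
$T = \sqrt{379 + i \sqrt{1007}}$ ($T = \sqrt{379 + \sqrt{-1007}} = \sqrt{379 + i \sqrt{1007}} \approx 19.485 + 0.8143 i$)
$T + \sqrt{\left(2 + 21\right)^{2} + \sqrt{-843 + 706}} = \sqrt{379 + i \sqrt{1007}} + \sqrt{\left(2 + 21\right)^{2} + \sqrt{-843 + 706}} = \sqrt{379 + i \sqrt{1007}} + \sqrt{23^{2} + \sqrt{-137}} = \sqrt{379 + i \sqrt{1007}} + \sqrt{529 + i \sqrt{137}}$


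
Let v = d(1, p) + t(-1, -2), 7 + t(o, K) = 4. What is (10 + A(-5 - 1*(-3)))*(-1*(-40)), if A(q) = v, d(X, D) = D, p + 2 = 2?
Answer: 280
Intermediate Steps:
p = 0 (p = -2 + 2 = 0)
t(o, K) = -3 (t(o, K) = -7 + 4 = -3)
v = -3 (v = 0 - 3 = -3)
A(q) = -3
(10 + A(-5 - 1*(-3)))*(-1*(-40)) = (10 - 3)*(-1*(-40)) = 7*40 = 280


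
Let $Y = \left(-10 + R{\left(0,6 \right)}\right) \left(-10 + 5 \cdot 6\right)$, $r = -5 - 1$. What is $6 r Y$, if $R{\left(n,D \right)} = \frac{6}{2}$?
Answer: $5040$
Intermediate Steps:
$r = -6$
$R{\left(n,D \right)} = 3$ ($R{\left(n,D \right)} = 6 \cdot \frac{1}{2} = 3$)
$Y = -140$ ($Y = \left(-10 + 3\right) \left(-10 + 5 \cdot 6\right) = - 7 \left(-10 + 30\right) = \left(-7\right) 20 = -140$)
$6 r Y = 6 \left(-6\right) \left(-140\right) = \left(-36\right) \left(-140\right) = 5040$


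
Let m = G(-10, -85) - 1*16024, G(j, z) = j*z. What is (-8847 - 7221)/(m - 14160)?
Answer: 2678/4889 ≈ 0.54776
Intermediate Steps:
m = -15174 (m = -10*(-85) - 1*16024 = 850 - 16024 = -15174)
(-8847 - 7221)/(m - 14160) = (-8847 - 7221)/(-15174 - 14160) = -16068/(-29334) = -16068*(-1/29334) = 2678/4889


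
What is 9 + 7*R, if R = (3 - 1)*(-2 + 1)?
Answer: -5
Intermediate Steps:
R = -2 (R = 2*(-1) = -2)
9 + 7*R = 9 + 7*(-2) = 9 - 14 = -5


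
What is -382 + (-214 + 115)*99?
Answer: -10183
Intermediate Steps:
-382 + (-214 + 115)*99 = -382 - 99*99 = -382 - 9801 = -10183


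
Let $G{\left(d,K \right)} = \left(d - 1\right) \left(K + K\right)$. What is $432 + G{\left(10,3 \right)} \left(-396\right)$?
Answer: $-20952$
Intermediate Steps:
$G{\left(d,K \right)} = 2 K \left(-1 + d\right)$ ($G{\left(d,K \right)} = \left(-1 + d\right) 2 K = 2 K \left(-1 + d\right)$)
$432 + G{\left(10,3 \right)} \left(-396\right) = 432 + 2 \cdot 3 \left(-1 + 10\right) \left(-396\right) = 432 + 2 \cdot 3 \cdot 9 \left(-396\right) = 432 + 54 \left(-396\right) = 432 - 21384 = -20952$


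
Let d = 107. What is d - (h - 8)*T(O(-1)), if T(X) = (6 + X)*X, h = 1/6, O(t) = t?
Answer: 407/6 ≈ 67.833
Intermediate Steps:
h = 1/6 ≈ 0.16667
T(X) = X*(6 + X)
d - (h - 8)*T(O(-1)) = 107 - (1/6 - 8)*(-(6 - 1)) = 107 - (-47)*(-1*5)/6 = 107 - (-47)*(-5)/6 = 107 - 1*235/6 = 107 - 235/6 = 407/6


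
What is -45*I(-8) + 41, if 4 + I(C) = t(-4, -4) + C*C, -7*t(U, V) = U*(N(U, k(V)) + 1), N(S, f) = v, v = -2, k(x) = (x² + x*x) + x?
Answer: -18433/7 ≈ -2633.3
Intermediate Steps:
k(x) = x + 2*x² (k(x) = (x² + x²) + x = 2*x² + x = x + 2*x²)
N(S, f) = -2
t(U, V) = U/7 (t(U, V) = -U*(-2 + 1)/7 = -U*(-1)/7 = -(-1)*U/7 = U/7)
I(C) = -32/7 + C² (I(C) = -4 + ((⅐)*(-4) + C*C) = -4 + (-4/7 + C²) = -32/7 + C²)
-45*I(-8) + 41 = -45*(-32/7 + (-8)²) + 41 = -45*(-32/7 + 64) + 41 = -45*416/7 + 41 = -18720/7 + 41 = -18433/7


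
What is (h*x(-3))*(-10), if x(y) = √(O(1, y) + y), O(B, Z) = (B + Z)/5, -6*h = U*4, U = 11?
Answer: 44*I*√85/3 ≈ 135.22*I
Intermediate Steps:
h = -22/3 (h = -11*4/6 = -⅙*44 = -22/3 ≈ -7.3333)
O(B, Z) = B/5 + Z/5 (O(B, Z) = (B + Z)/5 = B/5 + Z/5)
x(y) = √(⅕ + 6*y/5) (x(y) = √(((⅕)*1 + y/5) + y) = √((⅕ + y/5) + y) = √(⅕ + 6*y/5))
(h*x(-3))*(-10) = -22*√(5 + 30*(-3))/15*(-10) = -22*√(5 - 90)/15*(-10) = -22*√(-85)/15*(-10) = -22*I*√85/15*(-10) = 44*I*√85/3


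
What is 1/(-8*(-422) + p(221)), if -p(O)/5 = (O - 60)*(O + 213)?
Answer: -1/345994 ≈ -2.8902e-6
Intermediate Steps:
p(O) = -5*(-60 + O)*(213 + O) (p(O) = -5*(O - 60)*(O + 213) = -5*(-60 + O)*(213 + O))
1/(-8*(-422) + p(221)) = 1/(-8*(-422) + (63900 - 765*221 - 5*221²)) = 1/(3376 + (63900 - 169065 - 5*48841)) = 1/(3376 + (63900 - 169065 - 244205)) = 1/(3376 - 349370) = 1/(-345994) = -1/345994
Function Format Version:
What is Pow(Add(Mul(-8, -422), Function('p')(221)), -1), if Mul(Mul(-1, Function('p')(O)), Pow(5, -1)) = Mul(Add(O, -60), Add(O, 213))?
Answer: Rational(-1, 345994) ≈ -2.8902e-6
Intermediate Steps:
Function('p')(O) = Mul(-5, Add(-60, O), Add(213, O)) (Function('p')(O) = Mul(-5, Mul(Add(O, -60), Add(O, 213))) = Mul(-5, Mul(Add(-60, O), Add(213, O))) = Mul(-5, Add(-60, O), Add(213, O)))
Pow(Add(Mul(-8, -422), Function('p')(221)), -1) = Pow(Add(Mul(-8, -422), Add(63900, Mul(-765, 221), Mul(-5, Pow(221, 2)))), -1) = Pow(Add(3376, Add(63900, -169065, Mul(-5, 48841))), -1) = Pow(Add(3376, Add(63900, -169065, -244205)), -1) = Pow(Add(3376, -349370), -1) = Pow(-345994, -1) = Rational(-1, 345994)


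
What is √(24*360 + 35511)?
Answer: √44151 ≈ 210.12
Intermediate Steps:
√(24*360 + 35511) = √(8640 + 35511) = √44151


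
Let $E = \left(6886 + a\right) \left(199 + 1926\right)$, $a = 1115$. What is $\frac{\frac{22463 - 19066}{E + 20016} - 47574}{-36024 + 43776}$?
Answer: $- \frac{809811332537}{131955637032} \approx -6.137$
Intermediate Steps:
$E = 17002125$ ($E = \left(6886 + 1115\right) \left(199 + 1926\right) = 8001 \cdot 2125 = 17002125$)
$\frac{\frac{22463 - 19066}{E + 20016} - 47574}{-36024 + 43776} = \frac{\frac{22463 - 19066}{17002125 + 20016} - 47574}{-36024 + 43776} = \frac{\frac{3397}{17022141} - 47574}{7752} = \left(3397 \cdot \frac{1}{17022141} - 47574\right) \frac{1}{7752} = \left(\frac{3397}{17022141} - 47574\right) \frac{1}{7752} = \left(- \frac{809811332537}{17022141}\right) \frac{1}{7752} = - \frac{809811332537}{131955637032}$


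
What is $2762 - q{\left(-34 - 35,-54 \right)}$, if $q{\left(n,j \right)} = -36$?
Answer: $2798$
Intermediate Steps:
$2762 - q{\left(-34 - 35,-54 \right)} = 2762 - -36 = 2762 + 36 = 2798$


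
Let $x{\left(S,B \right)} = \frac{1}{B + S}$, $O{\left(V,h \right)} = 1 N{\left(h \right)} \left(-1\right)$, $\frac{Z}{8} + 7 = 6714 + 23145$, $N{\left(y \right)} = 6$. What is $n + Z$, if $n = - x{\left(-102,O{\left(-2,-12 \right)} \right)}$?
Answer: $\frac{25792129}{108} \approx 2.3882 \cdot 10^{5}$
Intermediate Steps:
$Z = 238816$ ($Z = -56 + 8 \left(6714 + 23145\right) = -56 + 8 \cdot 29859 = -56 + 238872 = 238816$)
$O{\left(V,h \right)} = -6$ ($O{\left(V,h \right)} = 1 \cdot 6 \left(-1\right) = 6 \left(-1\right) = -6$)
$n = \frac{1}{108}$ ($n = - \frac{1}{-6 - 102} = - \frac{1}{-108} = \left(-1\right) \left(- \frac{1}{108}\right) = \frac{1}{108} \approx 0.0092593$)
$n + Z = \frac{1}{108} + 238816 = \frac{25792129}{108}$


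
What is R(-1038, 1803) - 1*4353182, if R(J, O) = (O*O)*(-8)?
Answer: -30359654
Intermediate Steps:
R(J, O) = -8*O² (R(J, O) = O²*(-8) = -8*O²)
R(-1038, 1803) - 1*4353182 = -8*1803² - 1*4353182 = -8*3250809 - 4353182 = -26006472 - 4353182 = -30359654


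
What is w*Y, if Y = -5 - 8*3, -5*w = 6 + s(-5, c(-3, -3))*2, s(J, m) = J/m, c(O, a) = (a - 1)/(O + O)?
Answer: -261/5 ≈ -52.200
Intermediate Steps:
c(O, a) = (-1 + a)/(2*O) (c(O, a) = (-1 + a)/((2*O)) = (-1 + a)*(1/(2*O)) = (-1 + a)/(2*O))
w = 9/5 (w = -(6 - 5*(-6/(-1 - 3))*2)/5 = -(6 - 5/((½)*(-⅓)*(-4))*2)/5 = -(6 - 5/⅔*2)/5 = -(6 - 5*3/2*2)/5 = -(6 - 15/2*2)/5 = -(6 - 15)/5 = -⅕*(-9) = 9/5 ≈ 1.8000)
Y = -29 (Y = -5 - 24 = -29)
w*Y = (9/5)*(-29) = -261/5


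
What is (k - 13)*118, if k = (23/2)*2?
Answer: 1180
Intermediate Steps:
k = 23 (k = (23*(½))*2 = (23/2)*2 = 23)
(k - 13)*118 = (23 - 13)*118 = 10*118 = 1180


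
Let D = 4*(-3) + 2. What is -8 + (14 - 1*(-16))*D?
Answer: -308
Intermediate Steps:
D = -10 (D = -12 + 2 = -10)
-8 + (14 - 1*(-16))*D = -8 + (14 - 1*(-16))*(-10) = -8 + (14 + 16)*(-10) = -8 + 30*(-10) = -8 - 300 = -308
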